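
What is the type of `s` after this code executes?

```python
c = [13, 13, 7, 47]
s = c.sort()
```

list.sort() returns None (sorts in place)

NoneType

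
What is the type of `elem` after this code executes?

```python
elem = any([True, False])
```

any() returns bool

bool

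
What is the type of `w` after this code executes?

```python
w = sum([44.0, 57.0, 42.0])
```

sum() of floats returns float

float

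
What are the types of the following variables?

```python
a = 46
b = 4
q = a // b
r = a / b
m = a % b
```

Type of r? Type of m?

int / int returns float; int % int returns int

float, int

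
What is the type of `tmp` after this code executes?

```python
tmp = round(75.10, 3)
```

round() with ndigits arg returns float

float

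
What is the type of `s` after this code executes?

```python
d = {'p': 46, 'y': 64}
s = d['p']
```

Accessing dict[str, int] with key 'p' returns int value 46

int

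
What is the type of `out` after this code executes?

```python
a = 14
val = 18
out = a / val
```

int / int always returns float in Python 3 (14 / 18 = 0.777778)

float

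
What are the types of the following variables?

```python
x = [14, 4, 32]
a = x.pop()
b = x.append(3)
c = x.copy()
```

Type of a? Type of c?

list.pop() returns the element (int); list.copy() returns list

int, list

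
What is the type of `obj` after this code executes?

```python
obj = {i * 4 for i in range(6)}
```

A set comprehension {expr for x in iterable} produces a set

set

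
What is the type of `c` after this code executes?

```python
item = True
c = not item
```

'not' always returns bool

bool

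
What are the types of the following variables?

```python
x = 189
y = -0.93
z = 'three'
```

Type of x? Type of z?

x is int; z is str

int, str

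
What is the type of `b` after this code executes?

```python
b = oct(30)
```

oct() returns str representation

str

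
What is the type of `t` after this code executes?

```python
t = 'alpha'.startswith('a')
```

str.startswith() returns bool

bool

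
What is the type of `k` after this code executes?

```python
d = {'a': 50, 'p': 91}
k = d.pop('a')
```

dict.pop() returns the value (int)

int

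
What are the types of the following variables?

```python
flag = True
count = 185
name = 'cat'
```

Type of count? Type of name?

count is int; name is str

int, str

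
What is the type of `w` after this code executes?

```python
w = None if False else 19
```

Ternary: condition is False, else branch (19) taken → int

int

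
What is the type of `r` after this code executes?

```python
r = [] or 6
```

'or' returns first truthy value (6, which is int)

int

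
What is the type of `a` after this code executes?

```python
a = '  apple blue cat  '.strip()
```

str.strip() returns str

str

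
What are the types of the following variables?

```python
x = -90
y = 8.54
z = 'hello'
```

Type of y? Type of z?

y is float; z is str

float, str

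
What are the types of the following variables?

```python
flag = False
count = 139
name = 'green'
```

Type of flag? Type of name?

flag is bool; name is str

bool, str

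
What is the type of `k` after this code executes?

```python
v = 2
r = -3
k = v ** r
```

int ** negative int returns float

float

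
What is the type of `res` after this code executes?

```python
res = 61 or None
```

'or' returns first truthy value (61, int)

int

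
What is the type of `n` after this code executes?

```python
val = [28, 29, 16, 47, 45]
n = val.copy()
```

list.copy() returns list

list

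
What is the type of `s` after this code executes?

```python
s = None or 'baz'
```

'or' with None returns the other value ('baz', str)

str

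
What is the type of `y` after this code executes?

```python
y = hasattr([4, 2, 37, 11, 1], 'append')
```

hasattr() returns bool

bool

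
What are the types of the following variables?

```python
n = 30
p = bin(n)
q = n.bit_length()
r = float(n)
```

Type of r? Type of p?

float() returns float; bin() returns str

float, str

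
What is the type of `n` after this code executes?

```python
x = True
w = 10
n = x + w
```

bool + int returns int (True is 1, so 1 + 10 = 11)

int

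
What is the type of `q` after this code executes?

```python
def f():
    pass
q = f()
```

A function with no return statement returns None

NoneType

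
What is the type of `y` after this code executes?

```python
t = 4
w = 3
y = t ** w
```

int ** positive int returns int (4 ** 3 = 64)

int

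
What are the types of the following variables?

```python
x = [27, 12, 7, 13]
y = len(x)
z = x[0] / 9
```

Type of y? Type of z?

len() returns int; int / int returns float

int, float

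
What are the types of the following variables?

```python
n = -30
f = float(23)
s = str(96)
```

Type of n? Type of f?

n is int; f is float

int, float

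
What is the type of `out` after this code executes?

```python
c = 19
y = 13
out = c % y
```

int % int returns int (19 % 13 = 6)

int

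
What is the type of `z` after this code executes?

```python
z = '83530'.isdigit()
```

str.isdigit() returns bool

bool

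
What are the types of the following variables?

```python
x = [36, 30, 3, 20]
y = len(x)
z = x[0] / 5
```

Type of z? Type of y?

int / int returns float; len() returns int

float, int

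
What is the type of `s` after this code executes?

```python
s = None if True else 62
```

Ternary: condition is True, if branch (None) taken → NoneType

NoneType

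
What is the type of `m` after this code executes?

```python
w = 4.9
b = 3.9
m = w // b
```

float // float returns float (floor division preserves float type)

float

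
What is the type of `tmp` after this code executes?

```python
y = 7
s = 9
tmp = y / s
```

int / int always returns float in Python 3 (7 / 9 = 0.777778)

float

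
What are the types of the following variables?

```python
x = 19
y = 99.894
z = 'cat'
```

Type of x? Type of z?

x is int; z is str

int, str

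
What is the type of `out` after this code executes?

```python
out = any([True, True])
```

any() returns bool

bool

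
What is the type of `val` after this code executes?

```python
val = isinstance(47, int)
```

isinstance() returns bool

bool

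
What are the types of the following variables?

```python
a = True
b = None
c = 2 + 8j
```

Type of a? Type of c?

a is bool; c is complex

bool, complex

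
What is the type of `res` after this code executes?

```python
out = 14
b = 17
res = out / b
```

int / int always returns float in Python 3 (14 / 17 = 0.823529)

float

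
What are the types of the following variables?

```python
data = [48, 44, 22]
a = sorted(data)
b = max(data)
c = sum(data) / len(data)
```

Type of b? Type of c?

max of ints returns int; int / int returns float

int, float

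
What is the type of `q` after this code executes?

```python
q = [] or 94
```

'or' returns first truthy value (94, which is int)

int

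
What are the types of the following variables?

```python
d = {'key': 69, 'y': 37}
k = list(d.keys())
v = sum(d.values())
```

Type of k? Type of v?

list(...) returns list; sum of int values returns int

list, int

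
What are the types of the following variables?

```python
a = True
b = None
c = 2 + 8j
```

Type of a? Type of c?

a is bool; c is complex

bool, complex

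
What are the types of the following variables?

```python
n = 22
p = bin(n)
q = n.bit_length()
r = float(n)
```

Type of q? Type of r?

int.bit_length() returns int; float() returns float

int, float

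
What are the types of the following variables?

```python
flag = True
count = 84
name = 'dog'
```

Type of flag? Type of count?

flag is bool; count is int

bool, int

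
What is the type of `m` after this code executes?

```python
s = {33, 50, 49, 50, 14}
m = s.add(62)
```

set.add() returns None (mutates in place)

NoneType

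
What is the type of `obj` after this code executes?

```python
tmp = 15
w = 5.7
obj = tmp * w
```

int * float returns float (15 * 5.7 = 85.5)

float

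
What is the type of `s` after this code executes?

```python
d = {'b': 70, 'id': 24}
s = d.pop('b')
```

dict.pop() returns the value (int)

int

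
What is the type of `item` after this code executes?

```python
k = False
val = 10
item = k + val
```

bool + int returns int (False is 0, so 0 + 10 = 10)

int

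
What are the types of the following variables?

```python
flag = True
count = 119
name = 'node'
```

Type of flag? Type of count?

flag is bool; count is int

bool, int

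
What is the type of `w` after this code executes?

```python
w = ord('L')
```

ord() returns int (Unicode code point)

int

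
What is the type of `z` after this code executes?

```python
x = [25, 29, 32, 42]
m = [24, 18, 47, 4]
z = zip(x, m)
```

zip() returns a zip iterator object

zip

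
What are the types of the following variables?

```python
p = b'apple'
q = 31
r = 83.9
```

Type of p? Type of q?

p is bytes; q is int

bytes, int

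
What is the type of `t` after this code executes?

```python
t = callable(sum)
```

callable() returns bool

bool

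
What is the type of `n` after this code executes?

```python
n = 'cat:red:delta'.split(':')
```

str.split() returns list

list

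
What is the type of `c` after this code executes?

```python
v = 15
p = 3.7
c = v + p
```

int + float returns float (15 + 3.7 = 18.7)

float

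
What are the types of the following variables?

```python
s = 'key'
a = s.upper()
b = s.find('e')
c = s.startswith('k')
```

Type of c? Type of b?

str.startswith() returns bool; str.find() returns int

bool, int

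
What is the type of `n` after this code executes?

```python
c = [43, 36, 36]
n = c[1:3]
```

Slicing a list always returns a list

list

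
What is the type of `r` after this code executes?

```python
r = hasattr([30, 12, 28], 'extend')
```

hasattr() returns bool

bool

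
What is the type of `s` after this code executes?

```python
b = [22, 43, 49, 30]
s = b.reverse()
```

list.reverse() returns None

NoneType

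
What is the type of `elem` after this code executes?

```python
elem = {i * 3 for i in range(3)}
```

A set comprehension {expr for x in iterable} produces a set

set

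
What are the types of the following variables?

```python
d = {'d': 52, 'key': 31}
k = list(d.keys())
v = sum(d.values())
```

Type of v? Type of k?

sum of int values returns int; list(...) returns list

int, list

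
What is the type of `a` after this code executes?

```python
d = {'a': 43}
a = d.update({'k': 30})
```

dict.update() returns None

NoneType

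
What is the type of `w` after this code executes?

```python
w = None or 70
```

'or' with None returns the other value (70, int)

int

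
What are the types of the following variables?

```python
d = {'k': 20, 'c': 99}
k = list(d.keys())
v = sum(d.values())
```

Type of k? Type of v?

list(...) returns list; sum of int values returns int

list, int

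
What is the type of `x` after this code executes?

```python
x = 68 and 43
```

'and' returns the last value when all truthy (43, which is int)

int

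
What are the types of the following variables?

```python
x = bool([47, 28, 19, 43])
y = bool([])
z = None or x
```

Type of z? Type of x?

None or <bool> returns the bool; bool() returns bool

bool, bool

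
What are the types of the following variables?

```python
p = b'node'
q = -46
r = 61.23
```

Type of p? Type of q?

p is bytes; q is int

bytes, int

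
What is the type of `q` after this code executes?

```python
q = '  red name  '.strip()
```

str.strip() returns str

str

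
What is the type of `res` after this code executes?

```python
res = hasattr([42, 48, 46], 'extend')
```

hasattr() returns bool

bool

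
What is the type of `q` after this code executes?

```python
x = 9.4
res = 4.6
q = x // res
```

float // float returns float (floor division preserves float type)

float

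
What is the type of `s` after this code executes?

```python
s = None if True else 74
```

Ternary: condition is True, if branch (None) taken → NoneType

NoneType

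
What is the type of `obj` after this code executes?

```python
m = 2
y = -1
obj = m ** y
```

int ** negative int returns float

float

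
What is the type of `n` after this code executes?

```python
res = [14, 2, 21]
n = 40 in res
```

'in' operator returns bool

bool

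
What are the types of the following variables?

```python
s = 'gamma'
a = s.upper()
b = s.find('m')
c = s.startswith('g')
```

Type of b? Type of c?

str.find() returns int; str.startswith() returns bool

int, bool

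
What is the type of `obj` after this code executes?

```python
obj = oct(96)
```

oct() returns str representation

str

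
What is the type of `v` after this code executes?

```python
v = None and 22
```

'and' returns first falsy value (None)

NoneType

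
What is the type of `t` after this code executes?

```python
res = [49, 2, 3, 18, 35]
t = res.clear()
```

list.clear() returns None

NoneType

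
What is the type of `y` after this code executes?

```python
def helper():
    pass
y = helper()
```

A function with no return statement returns None

NoneType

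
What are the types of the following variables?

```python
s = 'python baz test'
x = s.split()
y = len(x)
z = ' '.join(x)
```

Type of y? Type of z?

len() returns int; str.join() returns str

int, str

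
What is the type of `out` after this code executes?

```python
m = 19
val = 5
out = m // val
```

int // int returns int (19 // 5 = 3)

int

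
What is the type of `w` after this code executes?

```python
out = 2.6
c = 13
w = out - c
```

float - int returns float (2.6 - 13 = -10.4)

float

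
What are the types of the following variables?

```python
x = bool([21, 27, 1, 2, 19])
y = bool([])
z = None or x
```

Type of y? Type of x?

bool() returns bool; bool() returns bool

bool, bool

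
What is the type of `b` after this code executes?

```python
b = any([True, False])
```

any() returns bool

bool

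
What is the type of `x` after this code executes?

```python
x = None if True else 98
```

Ternary: condition is True, if branch (None) taken → NoneType

NoneType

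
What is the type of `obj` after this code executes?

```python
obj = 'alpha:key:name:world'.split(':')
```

str.split() returns list

list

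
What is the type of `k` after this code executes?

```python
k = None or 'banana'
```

'or' with None returns the other value ('banana', str)

str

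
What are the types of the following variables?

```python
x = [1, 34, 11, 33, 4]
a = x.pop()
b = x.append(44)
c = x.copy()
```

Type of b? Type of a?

list.append() returns None; list.pop() returns the element (int)

NoneType, int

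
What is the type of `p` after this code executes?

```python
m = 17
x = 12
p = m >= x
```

Comparison operators return bool

bool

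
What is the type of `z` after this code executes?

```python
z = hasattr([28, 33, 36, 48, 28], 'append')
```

hasattr() returns bool

bool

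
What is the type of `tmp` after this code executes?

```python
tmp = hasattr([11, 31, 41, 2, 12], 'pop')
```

hasattr() returns bool

bool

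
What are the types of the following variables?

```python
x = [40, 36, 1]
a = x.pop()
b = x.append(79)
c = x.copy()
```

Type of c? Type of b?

list.copy() returns list; list.append() returns None

list, NoneType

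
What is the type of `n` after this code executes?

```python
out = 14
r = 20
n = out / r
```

int / int always returns float in Python 3 (14 / 20 = 0.7)

float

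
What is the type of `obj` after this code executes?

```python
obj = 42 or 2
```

'or' returns the first truthy value (42, which is int)

int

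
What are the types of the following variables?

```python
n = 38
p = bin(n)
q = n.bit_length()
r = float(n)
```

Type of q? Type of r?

int.bit_length() returns int; float() returns float

int, float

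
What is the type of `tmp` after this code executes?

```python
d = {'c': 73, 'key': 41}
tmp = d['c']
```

Accessing dict[str, int] with key 'c' returns int value 73

int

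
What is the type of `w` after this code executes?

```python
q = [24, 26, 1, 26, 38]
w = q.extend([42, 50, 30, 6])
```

list.extend() returns None

NoneType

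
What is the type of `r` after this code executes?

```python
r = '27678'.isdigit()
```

str.isdigit() returns bool

bool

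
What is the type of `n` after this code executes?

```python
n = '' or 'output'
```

'or' returns first truthy value ('output', which is str)

str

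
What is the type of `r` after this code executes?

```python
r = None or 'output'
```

'or' with None returns the other value ('output', str)

str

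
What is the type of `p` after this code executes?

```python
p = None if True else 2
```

Ternary: condition is True, if branch (None) taken → NoneType

NoneType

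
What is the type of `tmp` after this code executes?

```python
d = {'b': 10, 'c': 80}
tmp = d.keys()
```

.keys() returns a dict_keys view object

dict_keys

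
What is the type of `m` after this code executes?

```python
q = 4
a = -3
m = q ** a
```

int ** negative int returns float

float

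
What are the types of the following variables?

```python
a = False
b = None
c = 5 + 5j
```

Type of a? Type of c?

a is bool; c is complex

bool, complex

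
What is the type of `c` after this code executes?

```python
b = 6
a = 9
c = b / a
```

int / int always returns float in Python 3 (6 / 9 = 0.666667)

float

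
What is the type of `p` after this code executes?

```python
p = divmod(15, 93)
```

divmod() returns a tuple (quotient, remainder)

tuple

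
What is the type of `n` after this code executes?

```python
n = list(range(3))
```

list(range(...)) returns list

list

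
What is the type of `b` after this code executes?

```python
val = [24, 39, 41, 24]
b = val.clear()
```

list.clear() returns None

NoneType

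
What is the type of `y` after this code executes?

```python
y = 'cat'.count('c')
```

str.count() returns int

int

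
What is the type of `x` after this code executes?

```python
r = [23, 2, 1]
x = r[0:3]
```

Slicing a list always returns a list

list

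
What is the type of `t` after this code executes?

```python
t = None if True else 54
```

Ternary: condition is True, if branch (None) taken → NoneType

NoneType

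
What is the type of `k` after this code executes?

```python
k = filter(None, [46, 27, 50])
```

filter() returns a filter iterator object

filter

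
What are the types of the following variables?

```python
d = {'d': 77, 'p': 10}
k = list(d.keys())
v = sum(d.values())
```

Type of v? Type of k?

sum of int values returns int; list(...) returns list

int, list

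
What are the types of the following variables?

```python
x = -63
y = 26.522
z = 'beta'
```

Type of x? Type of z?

x is int; z is str

int, str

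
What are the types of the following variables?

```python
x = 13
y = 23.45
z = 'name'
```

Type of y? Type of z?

y is float; z is str

float, str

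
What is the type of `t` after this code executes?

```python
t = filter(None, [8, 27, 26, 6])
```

filter() returns a filter iterator object

filter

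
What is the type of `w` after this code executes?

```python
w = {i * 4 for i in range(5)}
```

A set comprehension {expr for x in iterable} produces a set

set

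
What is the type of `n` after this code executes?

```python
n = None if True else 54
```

Ternary: condition is True, if branch (None) taken → NoneType

NoneType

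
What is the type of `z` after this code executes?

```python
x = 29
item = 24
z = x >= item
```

Comparison operators return bool

bool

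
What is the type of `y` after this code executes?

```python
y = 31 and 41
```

'and' returns the last value when all truthy (41, which is int)

int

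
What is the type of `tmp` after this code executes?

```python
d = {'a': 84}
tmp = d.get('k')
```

dict.get() returns None when key 'k' is not found and no default given

NoneType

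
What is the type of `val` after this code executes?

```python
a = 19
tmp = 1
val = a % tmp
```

int % int returns int (19 % 1 = 0)

int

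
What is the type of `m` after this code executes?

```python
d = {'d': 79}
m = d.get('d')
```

dict.get() returns the value (int) when key is found

int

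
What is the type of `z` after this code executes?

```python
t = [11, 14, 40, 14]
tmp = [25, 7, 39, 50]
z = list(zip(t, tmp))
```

list(zip(...)) returns a list of tuples

list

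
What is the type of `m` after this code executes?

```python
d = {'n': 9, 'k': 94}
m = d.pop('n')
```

dict.pop() returns the value (int)

int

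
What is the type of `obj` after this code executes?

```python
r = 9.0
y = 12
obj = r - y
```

float - int returns float (9.0 - 12 = -3.0)

float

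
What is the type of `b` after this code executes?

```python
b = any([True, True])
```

any() returns bool

bool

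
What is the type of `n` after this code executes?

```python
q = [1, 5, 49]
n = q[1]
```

Indexing a list of ints returns int (q[1] = 5)

int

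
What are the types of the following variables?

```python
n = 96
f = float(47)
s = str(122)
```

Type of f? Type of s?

f is float; s is str

float, str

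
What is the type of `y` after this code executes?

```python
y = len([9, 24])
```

len() always returns int

int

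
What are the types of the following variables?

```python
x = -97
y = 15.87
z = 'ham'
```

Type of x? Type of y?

x is int; y is float

int, float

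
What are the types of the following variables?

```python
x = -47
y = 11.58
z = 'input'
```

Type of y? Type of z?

y is float; z is str

float, str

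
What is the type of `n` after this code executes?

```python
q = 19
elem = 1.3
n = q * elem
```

int * float returns float (19 * 1.3 = 24.7)

float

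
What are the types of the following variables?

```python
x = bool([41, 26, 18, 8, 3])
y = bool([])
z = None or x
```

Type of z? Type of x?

None or <bool> returns the bool; bool() returns bool

bool, bool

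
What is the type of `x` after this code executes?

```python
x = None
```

None has type NoneType

NoneType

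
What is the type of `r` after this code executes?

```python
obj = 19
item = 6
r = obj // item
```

int // int returns int (19 // 6 = 3)

int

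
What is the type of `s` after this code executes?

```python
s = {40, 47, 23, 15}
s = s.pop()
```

Popping from a set of ints returns int

int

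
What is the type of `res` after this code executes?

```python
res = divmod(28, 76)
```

divmod() returns a tuple (quotient, remainder)

tuple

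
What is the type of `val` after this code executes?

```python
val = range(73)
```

range() returns a range object

range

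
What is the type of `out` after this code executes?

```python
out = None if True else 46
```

Ternary: condition is True, if branch (None) taken → NoneType

NoneType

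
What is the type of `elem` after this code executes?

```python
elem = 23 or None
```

'or' returns first truthy value (23, int)

int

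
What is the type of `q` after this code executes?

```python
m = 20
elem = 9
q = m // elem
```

int // int returns int (20 // 9 = 2)

int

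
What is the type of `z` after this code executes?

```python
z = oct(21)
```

oct() returns str representation

str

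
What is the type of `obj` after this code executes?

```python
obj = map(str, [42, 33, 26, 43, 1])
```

map() returns a map iterator object

map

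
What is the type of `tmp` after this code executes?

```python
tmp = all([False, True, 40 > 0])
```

all() returns bool

bool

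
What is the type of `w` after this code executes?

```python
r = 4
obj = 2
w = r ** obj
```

int ** positive int returns int (4 ** 2 = 16)

int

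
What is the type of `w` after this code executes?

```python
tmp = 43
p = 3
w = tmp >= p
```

Comparison operators return bool

bool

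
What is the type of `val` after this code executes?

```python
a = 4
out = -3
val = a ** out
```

int ** negative int returns float

float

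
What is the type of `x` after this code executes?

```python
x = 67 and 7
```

'and' returns the last value when all truthy (7, which is int)

int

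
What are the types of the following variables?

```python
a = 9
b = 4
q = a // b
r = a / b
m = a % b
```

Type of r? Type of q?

int / int returns float; int // int returns int

float, int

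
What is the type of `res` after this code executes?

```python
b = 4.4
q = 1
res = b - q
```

float - int returns float (4.4 - 1 = 3.4)

float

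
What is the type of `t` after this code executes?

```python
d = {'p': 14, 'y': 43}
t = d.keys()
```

.keys() returns a dict_keys view object

dict_keys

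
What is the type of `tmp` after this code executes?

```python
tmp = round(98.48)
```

round() with no ndigits arg returns int

int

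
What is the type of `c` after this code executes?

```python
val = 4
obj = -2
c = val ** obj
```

int ** negative int returns float

float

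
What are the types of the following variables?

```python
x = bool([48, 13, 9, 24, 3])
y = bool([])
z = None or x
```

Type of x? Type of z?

bool() returns bool; None or <bool> returns the bool

bool, bool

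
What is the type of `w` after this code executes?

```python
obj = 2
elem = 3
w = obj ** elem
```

int ** positive int returns int (2 ** 3 = 8)

int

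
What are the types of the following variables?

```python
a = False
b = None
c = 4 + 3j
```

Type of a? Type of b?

a is bool; b is NoneType

bool, NoneType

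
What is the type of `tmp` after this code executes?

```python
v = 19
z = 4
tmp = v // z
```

int // int returns int (19 // 4 = 4)

int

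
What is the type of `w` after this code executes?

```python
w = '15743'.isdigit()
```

str.isdigit() returns bool

bool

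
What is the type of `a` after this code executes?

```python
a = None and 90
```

'and' returns first falsy value (None)

NoneType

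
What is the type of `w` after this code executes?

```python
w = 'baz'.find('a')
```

str.find() returns int (index, or -1)

int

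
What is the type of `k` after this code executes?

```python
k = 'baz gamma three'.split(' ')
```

str.split() returns list

list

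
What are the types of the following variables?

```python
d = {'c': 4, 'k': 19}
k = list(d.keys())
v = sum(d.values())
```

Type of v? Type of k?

sum of int values returns int; list(...) returns list

int, list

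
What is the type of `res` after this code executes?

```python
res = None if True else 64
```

Ternary: condition is True, if branch (None) taken → NoneType

NoneType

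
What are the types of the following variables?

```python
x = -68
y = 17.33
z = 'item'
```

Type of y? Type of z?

y is float; z is str

float, str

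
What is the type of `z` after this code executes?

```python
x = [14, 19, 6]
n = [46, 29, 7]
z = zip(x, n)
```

zip() returns a zip iterator object

zip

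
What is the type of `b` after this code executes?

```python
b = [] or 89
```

'or' returns first truthy value (89, which is int)

int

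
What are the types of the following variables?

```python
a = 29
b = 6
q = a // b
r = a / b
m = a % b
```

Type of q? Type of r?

int // int returns int; int / int returns float

int, float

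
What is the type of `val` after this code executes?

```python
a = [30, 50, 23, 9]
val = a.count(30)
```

list.count() returns int

int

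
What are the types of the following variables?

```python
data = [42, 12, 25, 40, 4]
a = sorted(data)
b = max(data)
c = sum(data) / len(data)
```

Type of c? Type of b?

int / int returns float; max of ints returns int

float, int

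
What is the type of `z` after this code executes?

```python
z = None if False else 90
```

Ternary: condition is False, else branch (90) taken → int

int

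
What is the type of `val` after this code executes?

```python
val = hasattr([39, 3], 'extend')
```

hasattr() returns bool

bool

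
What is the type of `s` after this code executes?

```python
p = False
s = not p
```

'not' always returns bool

bool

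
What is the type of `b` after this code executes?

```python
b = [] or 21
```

'or' returns first truthy value (21, which is int)

int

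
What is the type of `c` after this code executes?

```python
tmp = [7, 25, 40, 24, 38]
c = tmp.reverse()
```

list.reverse() returns None

NoneType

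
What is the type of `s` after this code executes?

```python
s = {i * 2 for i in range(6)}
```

A set comprehension {expr for x in iterable} produces a set

set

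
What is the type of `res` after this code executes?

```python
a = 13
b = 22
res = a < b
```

Comparison operators return bool

bool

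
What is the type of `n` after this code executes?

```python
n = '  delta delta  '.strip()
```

str.strip() returns str

str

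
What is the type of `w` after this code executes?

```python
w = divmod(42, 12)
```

divmod() returns a tuple (quotient, remainder)

tuple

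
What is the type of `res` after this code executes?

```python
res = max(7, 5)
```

max() of ints returns int

int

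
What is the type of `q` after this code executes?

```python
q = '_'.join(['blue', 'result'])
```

str.join() returns str

str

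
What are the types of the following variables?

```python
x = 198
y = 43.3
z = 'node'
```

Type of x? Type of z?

x is int; z is str

int, str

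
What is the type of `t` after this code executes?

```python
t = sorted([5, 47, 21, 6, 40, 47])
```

sorted() always returns list

list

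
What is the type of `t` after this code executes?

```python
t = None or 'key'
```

'or' with None returns the other value ('key', str)

str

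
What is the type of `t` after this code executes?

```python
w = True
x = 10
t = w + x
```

bool + int returns int (True is 1, so 1 + 10 = 11)

int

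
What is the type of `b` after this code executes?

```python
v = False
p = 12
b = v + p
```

bool + int returns int (False is 0, so 0 + 12 = 12)

int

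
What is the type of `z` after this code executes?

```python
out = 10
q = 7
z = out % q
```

int % int returns int (10 % 7 = 3)

int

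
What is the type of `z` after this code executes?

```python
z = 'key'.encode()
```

str.encode() returns bytes

bytes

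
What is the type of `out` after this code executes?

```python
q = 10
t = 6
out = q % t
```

int % int returns int (10 % 6 = 4)

int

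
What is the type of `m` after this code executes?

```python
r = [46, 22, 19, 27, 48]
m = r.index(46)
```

list.index() returns int

int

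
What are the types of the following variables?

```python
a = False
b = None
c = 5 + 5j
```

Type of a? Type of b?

a is bool; b is NoneType

bool, NoneType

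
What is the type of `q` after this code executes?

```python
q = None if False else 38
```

Ternary: condition is False, else branch (38) taken → int

int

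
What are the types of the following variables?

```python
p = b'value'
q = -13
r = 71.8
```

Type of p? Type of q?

p is bytes; q is int

bytes, int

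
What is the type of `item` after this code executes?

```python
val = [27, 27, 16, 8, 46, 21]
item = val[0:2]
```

Slicing a list always returns a list

list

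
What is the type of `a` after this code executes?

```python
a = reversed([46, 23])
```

reversed() on a list returns a list_reverseiterator

list_reverseiterator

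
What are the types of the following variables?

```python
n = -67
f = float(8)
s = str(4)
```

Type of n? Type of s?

n is int; s is str

int, str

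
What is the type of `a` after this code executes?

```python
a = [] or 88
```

'or' returns first truthy value (88, which is int)

int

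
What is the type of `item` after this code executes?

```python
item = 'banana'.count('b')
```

str.count() returns int

int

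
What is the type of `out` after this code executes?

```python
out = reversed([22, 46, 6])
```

reversed() on a list returns a list_reverseiterator

list_reverseiterator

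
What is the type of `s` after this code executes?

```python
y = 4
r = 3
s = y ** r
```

int ** positive int returns int (4 ** 3 = 64)

int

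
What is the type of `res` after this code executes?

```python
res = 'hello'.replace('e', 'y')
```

str.replace() returns str

str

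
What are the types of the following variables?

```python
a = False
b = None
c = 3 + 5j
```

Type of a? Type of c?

a is bool; c is complex

bool, complex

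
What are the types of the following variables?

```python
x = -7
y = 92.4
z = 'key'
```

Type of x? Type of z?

x is int; z is str

int, str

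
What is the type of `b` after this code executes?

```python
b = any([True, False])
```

any() returns bool

bool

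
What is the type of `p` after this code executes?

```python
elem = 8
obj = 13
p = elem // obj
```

int // int returns int (8 // 13 = 0)

int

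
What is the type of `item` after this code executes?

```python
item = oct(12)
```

oct() returns str representation

str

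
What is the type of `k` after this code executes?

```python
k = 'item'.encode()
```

str.encode() returns bytes

bytes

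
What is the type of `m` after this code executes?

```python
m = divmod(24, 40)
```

divmod() returns a tuple (quotient, remainder)

tuple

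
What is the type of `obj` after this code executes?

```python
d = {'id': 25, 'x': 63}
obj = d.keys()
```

.keys() returns a dict_keys view object

dict_keys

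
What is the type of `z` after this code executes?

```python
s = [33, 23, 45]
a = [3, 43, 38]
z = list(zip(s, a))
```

list(zip(...)) returns a list of tuples

list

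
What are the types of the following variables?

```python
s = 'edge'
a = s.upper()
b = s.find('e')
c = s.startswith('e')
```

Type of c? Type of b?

str.startswith() returns bool; str.find() returns int

bool, int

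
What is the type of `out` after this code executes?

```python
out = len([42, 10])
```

len() always returns int

int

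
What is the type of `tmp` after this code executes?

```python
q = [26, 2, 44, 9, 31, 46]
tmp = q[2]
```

Indexing a list of ints returns int (q[2] = 44)

int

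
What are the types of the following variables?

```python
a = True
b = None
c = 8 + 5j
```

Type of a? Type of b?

a is bool; b is NoneType

bool, NoneType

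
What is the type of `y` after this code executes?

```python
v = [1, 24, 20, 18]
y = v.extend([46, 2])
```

list.extend() returns None

NoneType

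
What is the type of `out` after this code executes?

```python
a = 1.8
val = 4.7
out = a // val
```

float // float returns float (floor division preserves float type)

float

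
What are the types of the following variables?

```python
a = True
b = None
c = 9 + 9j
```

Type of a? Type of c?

a is bool; c is complex

bool, complex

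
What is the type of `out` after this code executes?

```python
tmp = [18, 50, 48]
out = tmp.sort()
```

list.sort() returns None (sorts in place)

NoneType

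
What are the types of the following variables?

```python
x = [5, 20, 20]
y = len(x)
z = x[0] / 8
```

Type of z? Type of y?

int / int returns float; len() returns int

float, int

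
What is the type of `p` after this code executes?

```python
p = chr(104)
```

chr() returns str (single character)

str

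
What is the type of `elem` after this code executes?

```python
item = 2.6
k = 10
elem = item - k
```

float - int returns float (2.6 - 10 = -7.4)

float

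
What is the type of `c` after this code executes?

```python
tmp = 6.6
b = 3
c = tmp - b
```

float - int returns float (6.6 - 3 = 3.6)

float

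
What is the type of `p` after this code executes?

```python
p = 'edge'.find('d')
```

str.find() returns int (index, or -1)

int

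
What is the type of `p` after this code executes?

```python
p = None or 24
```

'or' with None returns the other value (24, int)

int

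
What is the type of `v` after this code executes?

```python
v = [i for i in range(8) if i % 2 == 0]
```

A list comprehension [...] produces a list

list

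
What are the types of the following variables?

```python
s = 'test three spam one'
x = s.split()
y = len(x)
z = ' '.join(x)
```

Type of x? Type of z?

str.split() returns list; str.join() returns str

list, str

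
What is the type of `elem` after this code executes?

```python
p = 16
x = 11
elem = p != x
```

Comparison operators return bool

bool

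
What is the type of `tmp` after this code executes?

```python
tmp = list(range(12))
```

list(range(...)) returns list

list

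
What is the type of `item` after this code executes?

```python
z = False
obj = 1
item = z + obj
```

bool + int returns int (False is 0, so 0 + 1 = 1)

int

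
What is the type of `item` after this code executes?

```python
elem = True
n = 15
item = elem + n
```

bool + int returns int (True is 1, so 1 + 15 = 16)

int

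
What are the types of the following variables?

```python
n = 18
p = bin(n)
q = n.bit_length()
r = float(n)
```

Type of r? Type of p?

float() returns float; bin() returns str

float, str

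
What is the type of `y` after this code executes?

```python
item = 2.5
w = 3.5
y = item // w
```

float // float returns float (floor division preserves float type)

float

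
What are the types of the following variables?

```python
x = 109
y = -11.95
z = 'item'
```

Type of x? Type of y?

x is int; y is float

int, float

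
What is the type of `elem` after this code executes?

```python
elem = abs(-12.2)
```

abs() of float returns float

float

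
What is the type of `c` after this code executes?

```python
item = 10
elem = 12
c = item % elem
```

int % int returns int (10 % 12 = 10)

int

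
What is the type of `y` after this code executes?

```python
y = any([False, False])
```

any() returns bool

bool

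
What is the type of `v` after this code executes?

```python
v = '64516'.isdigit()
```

str.isdigit() returns bool

bool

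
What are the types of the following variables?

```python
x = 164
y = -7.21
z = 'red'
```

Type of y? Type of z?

y is float; z is str

float, str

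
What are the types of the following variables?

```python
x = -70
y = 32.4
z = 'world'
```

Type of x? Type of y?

x is int; y is float

int, float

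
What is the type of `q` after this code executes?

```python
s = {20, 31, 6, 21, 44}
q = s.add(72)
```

set.add() returns None (mutates in place)

NoneType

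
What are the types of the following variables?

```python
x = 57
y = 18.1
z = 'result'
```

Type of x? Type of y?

x is int; y is float

int, float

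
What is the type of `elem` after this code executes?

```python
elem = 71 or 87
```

'or' returns the first truthy value (71, which is int)

int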